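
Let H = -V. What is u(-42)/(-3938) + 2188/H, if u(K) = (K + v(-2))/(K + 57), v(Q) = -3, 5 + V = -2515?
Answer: 538994/620235 ≈ 0.86902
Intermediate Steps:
V = -2520 (V = -5 - 2515 = -2520)
u(K) = (-3 + K)/(57 + K) (u(K) = (K - 3)/(K + 57) = (-3 + K)/(57 + K))
H = 2520 (H = -1*(-2520) = 2520)
u(-42)/(-3938) + 2188/H = ((-3 - 42)/(57 - 42))/(-3938) + 2188/2520 = (-45/15)*(-1/3938) + 2188*(1/2520) = ((1/15)*(-45))*(-1/3938) + 547/630 = -3*(-1/3938) + 547/630 = 3/3938 + 547/630 = 538994/620235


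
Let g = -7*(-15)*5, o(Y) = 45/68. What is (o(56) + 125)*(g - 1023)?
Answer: -2127705/34 ≈ -62580.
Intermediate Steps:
o(Y) = 45/68 (o(Y) = 45*(1/68) = 45/68)
g = 525 (g = 105*5 = 525)
(o(56) + 125)*(g - 1023) = (45/68 + 125)*(525 - 1023) = (8545/68)*(-498) = -2127705/34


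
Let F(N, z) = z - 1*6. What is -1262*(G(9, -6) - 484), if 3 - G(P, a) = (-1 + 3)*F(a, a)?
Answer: 576734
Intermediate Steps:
F(N, z) = -6 + z (F(N, z) = z - 6 = -6 + z)
G(P, a) = 15 - 2*a (G(P, a) = 3 - (-1 + 3)*(-6 + a) = 3 - 2*(-6 + a) = 3 - (-12 + 2*a) = 3 + (12 - 2*a) = 15 - 2*a)
-1262*(G(9, -6) - 484) = -1262*((15 - 2*(-6)) - 484) = -1262*((15 + 12) - 484) = -1262*(27 - 484) = -1262*(-457) = 576734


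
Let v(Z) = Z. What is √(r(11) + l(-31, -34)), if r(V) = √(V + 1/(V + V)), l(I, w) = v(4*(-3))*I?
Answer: √(180048 + 198*√66)/22 ≈ 19.373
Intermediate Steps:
l(I, w) = -12*I (l(I, w) = (4*(-3))*I = -12*I)
r(V) = √(V + 1/(2*V))
√(r(11) + l(-31, -34)) = √(√(2/11 + 4*11)/2 - 12*(-31)) = √(√(2*(1/11) + 44)/2 + 372) = √(√(2/11 + 44)/2 + 372) = √(√(486/11)/2 + 372) = √((9*√66/11)/2 + 372) = √(9*√66/22 + 372) = √(372 + 9*√66/22)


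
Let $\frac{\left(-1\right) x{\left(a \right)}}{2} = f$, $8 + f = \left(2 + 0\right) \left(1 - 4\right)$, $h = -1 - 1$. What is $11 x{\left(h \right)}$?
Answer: $308$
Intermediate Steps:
$h = -2$
$f = -14$ ($f = -8 + \left(2 + 0\right) \left(1 - 4\right) = -8 + 2 \left(-3\right) = -8 - 6 = -14$)
$x{\left(a \right)} = 28$ ($x{\left(a \right)} = \left(-2\right) \left(-14\right) = 28$)
$11 x{\left(h \right)} = 11 \cdot 28 = 308$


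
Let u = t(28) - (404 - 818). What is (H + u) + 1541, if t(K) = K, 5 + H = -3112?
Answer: -1134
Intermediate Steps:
H = -3117 (H = -5 - 3112 = -3117)
u = 442 (u = 28 - (404 - 818) = 28 - 1*(-414) = 28 + 414 = 442)
(H + u) + 1541 = (-3117 + 442) + 1541 = -2675 + 1541 = -1134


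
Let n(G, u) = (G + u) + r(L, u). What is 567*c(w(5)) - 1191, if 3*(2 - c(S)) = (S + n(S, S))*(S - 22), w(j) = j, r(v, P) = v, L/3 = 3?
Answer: 77055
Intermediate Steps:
L = 9 (L = 3*3 = 9)
n(G, u) = 9 + G + u (n(G, u) = (G + u) + 9 = 9 + G + u)
c(S) = 2 - (-22 + S)*(9 + 3*S)/3 (c(S) = 2 - (S + (9 + S + S))*(S - 22)/3 = 2 - (S + (9 + 2*S))*(-22 + S)/3 = 2 - (9 + 3*S)*(-22 + S)/3 = 2 - (-22 + S)*(9 + 3*S)/3)
567*c(w(5)) - 1191 = 567*(68 - 1*5² + 19*5) - 1191 = 567*(68 - 1*25 + 95) - 1191 = 567*(68 - 25 + 95) - 1191 = 567*138 - 1191 = 78246 - 1191 = 77055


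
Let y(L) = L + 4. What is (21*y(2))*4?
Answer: 504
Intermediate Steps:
y(L) = 4 + L
(21*y(2))*4 = (21*(4 + 2))*4 = (21*6)*4 = 126*4 = 504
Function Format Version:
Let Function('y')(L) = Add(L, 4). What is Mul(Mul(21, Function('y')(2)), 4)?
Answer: 504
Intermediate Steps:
Function('y')(L) = Add(4, L)
Mul(Mul(21, Function('y')(2)), 4) = Mul(Mul(21, Add(4, 2)), 4) = Mul(Mul(21, 6), 4) = Mul(126, 4) = 504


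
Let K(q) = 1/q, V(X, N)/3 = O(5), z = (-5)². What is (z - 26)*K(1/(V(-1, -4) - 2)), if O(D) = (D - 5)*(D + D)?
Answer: 2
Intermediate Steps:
O(D) = 2*D*(-5 + D) (O(D) = (-5 + D)*(2*D) = 2*D*(-5 + D))
z = 25
V(X, N) = 0 (V(X, N) = 3*(2*5*(-5 + 5)) = 3*(2*5*0) = 3*0 = 0)
(z - 26)*K(1/(V(-1, -4) - 2)) = (25 - 26)/(1/(0 - 2)) = -1/(1/(-2)) = -1/(-½) = -1*(-2) = 2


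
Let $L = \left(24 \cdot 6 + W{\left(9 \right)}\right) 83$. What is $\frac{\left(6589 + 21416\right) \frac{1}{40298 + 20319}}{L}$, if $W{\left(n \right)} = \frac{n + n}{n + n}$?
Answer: $\frac{5601}{145905119} \approx 3.8388 \cdot 10^{-5}$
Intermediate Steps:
$W{\left(n \right)} = 1$ ($W{\left(n \right)} = \frac{2 n}{2 n} = 2 n \frac{1}{2 n} = 1$)
$L = 12035$ ($L = \left(24 \cdot 6 + 1\right) 83 = \left(144 + 1\right) 83 = 145 \cdot 83 = 12035$)
$\frac{\left(6589 + 21416\right) \frac{1}{40298 + 20319}}{L} = \frac{\left(6589 + 21416\right) \frac{1}{40298 + 20319}}{12035} = \frac{28005}{60617} \cdot \frac{1}{12035} = \frac{5601}{145905119}$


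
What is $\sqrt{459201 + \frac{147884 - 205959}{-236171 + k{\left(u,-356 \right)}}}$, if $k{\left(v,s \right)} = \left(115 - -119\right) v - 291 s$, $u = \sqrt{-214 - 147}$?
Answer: $\frac{\sqrt{142175933329114672591467506 + 4543286259137634450 i}}{17595897541} \approx 677.64 + 1.0827 \cdot 10^{-5} i$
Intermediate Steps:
$u = 19 i$ ($u = \sqrt{-361} = 19 i \approx 19.0 i$)
$k{\left(v,s \right)} = - 291 s + 234 v$ ($k{\left(v,s \right)} = \left(115 + 119\right) v - 291 s = 234 v - 291 s = - 291 s + 234 v$)
$\sqrt{459201 + \frac{147884 - 205959}{-236171 + k{\left(u,-356 \right)}}} = \sqrt{459201 + \frac{147884 - 205959}{-236171 + \left(\left(-291\right) \left(-356\right) + 234 \cdot 19 i\right)}} = \sqrt{459201 - \frac{58075}{-236171 + \left(103596 + 4446 i\right)}} = \sqrt{459201 - \frac{58075}{-132575 + 4446 i}} = \sqrt{459201 - 58075 \frac{-132575 - 4446 i}{17595897541}} = \sqrt{459201 - \frac{58075 \left(-132575 - 4446 i\right)}{17595897541}}$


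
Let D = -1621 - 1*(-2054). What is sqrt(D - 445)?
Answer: 2*I*sqrt(3) ≈ 3.4641*I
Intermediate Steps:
D = 433 (D = -1621 + 2054 = 433)
sqrt(D - 445) = sqrt(433 - 445) = sqrt(-12) = 2*I*sqrt(3)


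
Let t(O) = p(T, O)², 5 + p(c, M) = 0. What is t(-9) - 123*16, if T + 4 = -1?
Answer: -1943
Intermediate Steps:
T = -5 (T = -4 - 1 = -5)
p(c, M) = -5 (p(c, M) = -5 + 0 = -5)
t(O) = 25 (t(O) = (-5)² = 25)
t(-9) - 123*16 = 25 - 123*16 = 25 - 1968 = -1943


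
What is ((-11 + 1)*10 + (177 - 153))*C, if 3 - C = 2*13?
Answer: 1748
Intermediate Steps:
C = -23 (C = 3 - 2*13 = 3 - 1*26 = 3 - 26 = -23)
((-11 + 1)*10 + (177 - 153))*C = ((-11 + 1)*10 + (177 - 153))*(-23) = (-10*10 + 24)*(-23) = (-100 + 24)*(-23) = -76*(-23) = 1748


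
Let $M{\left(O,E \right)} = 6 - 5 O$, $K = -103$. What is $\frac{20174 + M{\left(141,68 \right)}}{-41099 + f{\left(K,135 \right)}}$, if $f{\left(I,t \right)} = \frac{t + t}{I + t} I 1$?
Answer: $- \frac{311600}{671489} \approx -0.46404$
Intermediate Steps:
$f{\left(I,t \right)} = \frac{2 I t}{I + t}$ ($f{\left(I,t \right)} = \frac{2 t}{I + t} I 1 = \frac{2 I t}{I + t} 1 = \frac{2 I t}{I + t}$)
$\frac{20174 + M{\left(141,68 \right)}}{-41099 + f{\left(K,135 \right)}} = \frac{20174 + \left(6 - 705\right)}{-41099 + 2 \left(-103\right) 135 \frac{1}{-103 + 135}} = \frac{20174 + \left(6 - 705\right)}{-41099 + 2 \left(-103\right) 135 \cdot \frac{1}{32}} = \frac{20174 - 699}{-41099 + 2 \left(-103\right) 135 \cdot \frac{1}{32}} = \frac{19475}{-41099 - \frac{13905}{16}} = \frac{19475}{- \frac{671489}{16}} = 19475 \left(- \frac{16}{671489}\right) = - \frac{311600}{671489}$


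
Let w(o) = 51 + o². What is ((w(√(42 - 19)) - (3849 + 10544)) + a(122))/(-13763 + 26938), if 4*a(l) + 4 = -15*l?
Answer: -5911/5270 ≈ -1.1216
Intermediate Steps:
a(l) = -1 - 15*l/4 (a(l) = -1 + (-15*l)/4 = -1 - 15*l/4)
((w(√(42 - 19)) - (3849 + 10544)) + a(122))/(-13763 + 26938) = (((51 + (√(42 - 19))²) - (3849 + 10544)) + (-1 - 15/4*122))/(-13763 + 26938) = (((51 + (√23)²) - 1*14393) + (-1 - 915/2))/13175 = (((51 + 23) - 14393) - 917/2)*(1/13175) = ((74 - 14393) - 917/2)*(1/13175) = (-14319 - 917/2)*(1/13175) = -29555/2*1/13175 = -5911/5270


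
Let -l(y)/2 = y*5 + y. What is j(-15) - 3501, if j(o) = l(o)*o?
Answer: -6201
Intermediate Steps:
l(y) = -12*y (l(y) = -2*(y*5 + y) = -2*(5*y + y) = -12*y)
j(o) = -12*o**2 (j(o) = (-12*o)*o = -12*o**2)
j(-15) - 3501 = -12*(-15)**2 - 3501 = -12*225 - 3501 = -2700 - 3501 = -6201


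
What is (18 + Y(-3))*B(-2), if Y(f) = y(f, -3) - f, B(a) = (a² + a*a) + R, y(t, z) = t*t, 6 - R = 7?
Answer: 210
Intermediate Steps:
R = -1 (R = 6 - 1*7 = 6 - 7 = -1)
y(t, z) = t²
B(a) = -1 + 2*a² (B(a) = (a² + a*a) - 1 = (a² + a²) - 1 = 2*a² - 1 = -1 + 2*a²)
Y(f) = f² - f
(18 + Y(-3))*B(-2) = (18 - 3*(-1 - 3))*(-1 + 2*(-2)²) = (18 - 3*(-4))*(-1 + 2*4) = (18 + 12)*(-1 + 8) = 30*7 = 210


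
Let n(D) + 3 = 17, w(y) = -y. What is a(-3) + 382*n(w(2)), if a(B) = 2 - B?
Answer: 5353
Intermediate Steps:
n(D) = 14 (n(D) = -3 + 17 = 14)
a(-3) + 382*n(w(2)) = (2 - 1*(-3)) + 382*14 = (2 + 3) + 5348 = 5 + 5348 = 5353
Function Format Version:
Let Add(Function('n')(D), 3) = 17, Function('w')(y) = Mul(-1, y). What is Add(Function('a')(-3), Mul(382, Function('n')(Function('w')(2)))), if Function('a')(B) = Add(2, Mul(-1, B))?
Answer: 5353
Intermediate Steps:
Function('n')(D) = 14 (Function('n')(D) = Add(-3, 17) = 14)
Add(Function('a')(-3), Mul(382, Function('n')(Function('w')(2)))) = Add(Add(2, Mul(-1, -3)), Mul(382, 14)) = Add(Add(2, 3), 5348) = Add(5, 5348) = 5353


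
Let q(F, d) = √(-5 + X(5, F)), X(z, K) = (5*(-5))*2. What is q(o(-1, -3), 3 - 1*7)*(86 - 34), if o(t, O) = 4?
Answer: 52*I*√55 ≈ 385.64*I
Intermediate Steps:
X(z, K) = -50 (X(z, K) = -25*2 = -50)
q(F, d) = I*√55 (q(F, d) = √(-5 - 50) = √(-55) = I*√55)
q(o(-1, -3), 3 - 1*7)*(86 - 34) = (I*√55)*(86 - 34) = (I*√55)*52 = 52*I*√55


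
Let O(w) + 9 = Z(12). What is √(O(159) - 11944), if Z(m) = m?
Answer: I*√11941 ≈ 109.27*I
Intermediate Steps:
O(w) = 3 (O(w) = -9 + 12 = 3)
√(O(159) - 11944) = √(3 - 11944) = √(-11941) = I*√11941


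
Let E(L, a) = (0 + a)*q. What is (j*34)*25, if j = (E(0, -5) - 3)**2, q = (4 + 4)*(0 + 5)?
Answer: 35027650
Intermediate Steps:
q = 40 (q = 8*5 = 40)
E(L, a) = 40*a (E(L, a) = (0 + a)*40 = a*40 = 40*a)
j = 41209 (j = (40*(-5) - 3)**2 = (-200 - 3)**2 = (-203)**2 = 41209)
(j*34)*25 = (41209*34)*25 = 1401106*25 = 35027650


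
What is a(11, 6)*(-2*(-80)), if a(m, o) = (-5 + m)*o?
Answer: 5760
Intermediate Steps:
a(m, o) = o*(-5 + m)
a(11, 6)*(-2*(-80)) = (6*(-5 + 11))*(-2*(-80)) = (6*6)*160 = 36*160 = 5760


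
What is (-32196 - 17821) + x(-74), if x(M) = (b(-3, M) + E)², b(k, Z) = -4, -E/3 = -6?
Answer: -49821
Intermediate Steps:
E = 18 (E = -3*(-6) = 18)
x(M) = 196 (x(M) = (-4 + 18)² = 14² = 196)
(-32196 - 17821) + x(-74) = (-32196 - 17821) + 196 = -50017 + 196 = -49821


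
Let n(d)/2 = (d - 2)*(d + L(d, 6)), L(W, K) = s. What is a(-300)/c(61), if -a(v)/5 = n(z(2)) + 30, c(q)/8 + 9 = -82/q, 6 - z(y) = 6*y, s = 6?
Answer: 4575/2524 ≈ 1.8126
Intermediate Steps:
L(W, K) = 6
z(y) = 6 - 6*y
c(q) = -72 - 656/q (c(q) = -72 + 8*(-82/q) = -72 - 656/q)
n(d) = 2*(-2 + d)*(6 + d) (n(d) = 2*((d - 2)*(d + 6)) = 2*((-2 + d)*(6 + d)) = 2*(-2 + d)*(6 + d))
a(v) = -150 (a(v) = -5*((-24 + 2*(6 - 6*2)**2 + 8*(6 - 6*2)) + 30) = -5*((-24 + 2*(6 - 12)**2 + 8*(6 - 12)) + 30) = -5*((-24 + 2*(-6)**2 + 8*(-6)) + 30) = -5*((-24 + 2*36 - 48) + 30) = -5*((-24 + 72 - 48) + 30) = -5*(0 + 30) = -5*30 = -150)
a(-300)/c(61) = -150/(-72 - 656/61) = -150/(-5048/61) = -150*(-61/5048) = 4575/2524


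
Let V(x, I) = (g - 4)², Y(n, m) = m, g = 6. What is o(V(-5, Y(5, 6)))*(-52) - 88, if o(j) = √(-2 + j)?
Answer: -88 - 52*√2 ≈ -161.54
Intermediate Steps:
V(x, I) = 4 (V(x, I) = (6 - 4)² = 2² = 4)
o(V(-5, Y(5, 6)))*(-52) - 88 = √(-2 + 4)*(-52) - 88 = √2*(-52) - 88 = -52*√2 - 88 = -88 - 52*√2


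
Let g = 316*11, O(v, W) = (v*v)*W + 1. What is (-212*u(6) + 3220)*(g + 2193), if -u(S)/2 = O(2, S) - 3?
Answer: 71134612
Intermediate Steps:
O(v, W) = 1 + W*v² (O(v, W) = v²*W + 1 = W*v² + 1 = 1 + W*v²)
g = 3476
u(S) = 4 - 8*S (u(S) = -2*((1 + S*2²) - 3) = -2*((1 + S*4) - 3) = -2*((1 + 4*S) - 3) = -2*(-2 + 4*S) = 4 - 8*S)
(-212*u(6) + 3220)*(g + 2193) = (-212*(4 - 8*6) + 3220)*(3476 + 2193) = (-212*(4 - 48) + 3220)*5669 = (-212*(-44) + 3220)*5669 = (9328 + 3220)*5669 = 12548*5669 = 71134612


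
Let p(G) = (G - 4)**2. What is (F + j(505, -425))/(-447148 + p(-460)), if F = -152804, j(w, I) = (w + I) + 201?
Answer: 50841/77284 ≈ 0.65785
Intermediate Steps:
j(w, I) = 201 + I + w (j(w, I) = (I + w) + 201 = 201 + I + w)
p(G) = (-4 + G)**2
(F + j(505, -425))/(-447148 + p(-460)) = (-152804 + (201 - 425 + 505))/(-447148 + (-4 - 460)**2) = (-152804 + 281)/(-447148 + (-464)**2) = -152523/(-447148 + 215296) = -152523/(-231852) = -152523*(-1/231852) = 50841/77284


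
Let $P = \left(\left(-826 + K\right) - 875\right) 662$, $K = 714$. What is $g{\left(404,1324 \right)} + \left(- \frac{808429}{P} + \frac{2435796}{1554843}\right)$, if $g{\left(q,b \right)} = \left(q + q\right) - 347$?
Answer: $\frac{157063326611911}{338641695714} \approx 463.8$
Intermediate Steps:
$g{\left(q,b \right)} = -347 + 2 q$ ($g{\left(q,b \right)} = 2 q - 347 = -347 + 2 q$)
$P = -653394$ ($P = \left(\left(-826 + 714\right) - 875\right) 662 = \left(-112 - 875\right) 662 = \left(-987\right) 662 = -653394$)
$g{\left(404,1324 \right)} + \left(- \frac{808429}{P} + \frac{2435796}{1554843}\right) = \left(-347 + 2 \cdot 404\right) + \left(- \frac{808429}{-653394} + \frac{2435796}{1554843}\right) = \left(-347 + 808\right) + \left(\left(-808429\right) \left(- \frac{1}{653394}\right) + 2435796 \cdot \frac{1}{1554843}\right) = 461 + \left(\frac{808429}{653394} + \frac{811932}{518281}\right) = 461 + \frac{949504887757}{338641695714} = \frac{157063326611911}{338641695714}$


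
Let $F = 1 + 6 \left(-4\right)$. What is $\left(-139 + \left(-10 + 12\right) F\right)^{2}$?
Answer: $34225$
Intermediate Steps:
$F = -23$ ($F = 1 - 24 = -23$)
$\left(-139 + \left(-10 + 12\right) F\right)^{2} = \left(-139 + \left(-10 + 12\right) \left(-23\right)\right)^{2} = \left(-139 + 2 \left(-23\right)\right)^{2} = \left(-139 - 46\right)^{2} = \left(-185\right)^{2} = 34225$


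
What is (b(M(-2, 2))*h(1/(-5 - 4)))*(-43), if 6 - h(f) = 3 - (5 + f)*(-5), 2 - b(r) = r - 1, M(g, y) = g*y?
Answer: 58093/9 ≈ 6454.8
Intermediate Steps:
b(r) = 3 - r (b(r) = 2 - (r - 1) = 2 - (-1 + r) = 2 + (1 - r) = 3 - r)
h(f) = -22 - 5*f (h(f) = 6 - (3 - (5 + f)*(-5)) = 6 - (3 - (-25 - 5*f)) = 6 - (3 + (25 + 5*f)) = 6 - (28 + 5*f) = 6 + (-28 - 5*f) = -22 - 5*f)
(b(M(-2, 2))*h(1/(-5 - 4)))*(-43) = ((3 - (-2)*2)*(-22 - 5/(-5 - 4)))*(-43) = ((3 - 1*(-4))*(-22 - 5/(-9)))*(-43) = ((3 + 4)*(-22 - 5*(-⅑)))*(-43) = (7*(-22 + 5/9))*(-43) = (7*(-193/9))*(-43) = -1351/9*(-43) = 58093/9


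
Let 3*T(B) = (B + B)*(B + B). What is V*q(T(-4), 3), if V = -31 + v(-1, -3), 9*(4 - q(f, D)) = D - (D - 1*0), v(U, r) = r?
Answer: -136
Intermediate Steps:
T(B) = 4*B**2/3 (T(B) = ((B + B)*(B + B))/3 = ((2*B)*(2*B))/3 = (4*B**2)/3 = 4*B**2/3)
q(f, D) = 4 (q(f, D) = 4 - (D - (D - 1*0))/9 = 4 - (D - (D + 0))/9 = 4 - (D - D)/9 = 4 - 1/9*0 = 4 + 0 = 4)
V = -34 (V = -31 - 3 = -34)
V*q(T(-4), 3) = -34*4 = -136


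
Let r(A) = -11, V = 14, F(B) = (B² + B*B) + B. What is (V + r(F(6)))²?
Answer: 9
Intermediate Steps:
F(B) = B + 2*B² (F(B) = (B² + B²) + B = 2*B² + B = B + 2*B²)
(V + r(F(6)))² = (14 - 11)² = 3² = 9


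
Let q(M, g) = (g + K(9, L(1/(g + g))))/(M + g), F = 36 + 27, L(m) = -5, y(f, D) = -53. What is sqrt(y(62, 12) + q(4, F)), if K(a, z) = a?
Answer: 7*I*sqrt(4757)/67 ≈ 7.2059*I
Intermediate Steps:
F = 63
q(M, g) = (9 + g)/(M + g) (q(M, g) = (g + 9)/(M + g) = (9 + g)/(M + g))
sqrt(y(62, 12) + q(4, F)) = sqrt(-53 + (9 + 63)/(4 + 63)) = sqrt(-53 + 72/67) = sqrt(-3479/67) = 7*I*sqrt(4757)/67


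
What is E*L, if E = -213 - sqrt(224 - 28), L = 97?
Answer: -22019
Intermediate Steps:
E = -227 (E = -213 - sqrt(196) = -213 - 1*14 = -213 - 14 = -227)
E*L = -227*97 = -22019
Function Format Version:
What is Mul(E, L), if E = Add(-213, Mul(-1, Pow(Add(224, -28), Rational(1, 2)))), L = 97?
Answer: -22019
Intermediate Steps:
E = -227 (E = Add(-213, Mul(-1, Pow(196, Rational(1, 2)))) = Add(-213, Mul(-1, 14)) = Add(-213, -14) = -227)
Mul(E, L) = Mul(-227, 97) = -22019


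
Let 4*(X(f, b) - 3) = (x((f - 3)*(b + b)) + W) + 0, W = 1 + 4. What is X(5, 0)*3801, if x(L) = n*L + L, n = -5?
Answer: 64617/4 ≈ 16154.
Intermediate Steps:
x(L) = -4*L (x(L) = -5*L + L = -4*L)
W = 5
X(f, b) = 17/4 - 2*b*(-3 + f) (X(f, b) = 3 + ((-4*(f - 3)*(b + b) + 5) + 0)/4 = 3 + ((-4*(-3 + f)*2*b + 5) + 0)/4 = 3 + ((-8*b*(-3 + f) + 5) + 0)/4 = 3 + ((5 - 8*b*(-3 + f)) + 0)/4 = 3 + (5 - 8*b*(-3 + f))/4 = 3 + (5/4 - 2*b*(-3 + f)) = 17/4 - 2*b*(-3 + f))
X(5, 0)*3801 = (17/4 - 2*0*(-3 + 5))*3801 = (17/4 - 2*0*2)*3801 = (17/4 + 0)*3801 = (17/4)*3801 = 64617/4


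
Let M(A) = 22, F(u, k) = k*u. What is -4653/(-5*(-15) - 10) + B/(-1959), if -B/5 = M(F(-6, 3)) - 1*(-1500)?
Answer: -8620577/127335 ≈ -67.700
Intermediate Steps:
B = -7610 (B = -5*(22 - 1*(-1500)) = -5*(22 + 1500) = -5*1522 = -7610)
-4653/(-5*(-15) - 10) + B/(-1959) = -4653/(-5*(-15) - 10) - 7610/(-1959) = -4653/(75 - 10) - 7610*(-1/1959) = -4653/65 + 7610/1959 = -8620577/127335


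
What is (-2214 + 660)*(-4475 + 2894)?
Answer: 2456874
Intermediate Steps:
(-2214 + 660)*(-4475 + 2894) = -1554*(-1581) = 2456874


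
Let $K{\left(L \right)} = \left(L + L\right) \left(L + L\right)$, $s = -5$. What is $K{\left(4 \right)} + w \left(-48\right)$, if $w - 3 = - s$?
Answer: $-320$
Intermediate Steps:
$K{\left(L \right)} = 4 L^{2}$ ($K{\left(L \right)} = 2 L 2 L = 4 L^{2}$)
$w = 8$ ($w = 3 - -5 = 3 + 5 = 8$)
$K{\left(4 \right)} + w \left(-48\right) = 4 \cdot 4^{2} + 8 \left(-48\right) = 4 \cdot 16 - 384 = 64 - 384 = -320$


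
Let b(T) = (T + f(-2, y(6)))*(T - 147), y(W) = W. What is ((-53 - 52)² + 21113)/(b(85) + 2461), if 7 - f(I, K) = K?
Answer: -32138/2871 ≈ -11.194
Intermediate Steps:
f(I, K) = 7 - K
b(T) = (1 + T)*(-147 + T) (b(T) = (T + (7 - 1*6))*(T - 147) = (T + (7 - 6))*(-147 + T) = (T + 1)*(-147 + T) = (1 + T)*(-147 + T))
((-53 - 52)² + 21113)/(b(85) + 2461) = ((-53 - 52)² + 21113)/((-147 + 85² - 146*85) + 2461) = ((-105)² + 21113)/((-147 + 7225 - 12410) + 2461) = (11025 + 21113)/(-5332 + 2461) = 32138/(-2871) = 32138*(-1/2871) = -32138/2871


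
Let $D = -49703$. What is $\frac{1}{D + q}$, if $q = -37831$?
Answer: $- \frac{1}{87534} \approx -1.1424 \cdot 10^{-5}$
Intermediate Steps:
$\frac{1}{D + q} = \frac{1}{-49703 - 37831} = \frac{1}{-87534} = - \frac{1}{87534}$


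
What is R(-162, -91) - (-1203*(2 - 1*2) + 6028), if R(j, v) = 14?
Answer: -6014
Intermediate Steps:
R(-162, -91) - (-1203*(2 - 1*2) + 6028) = 14 - (-1203*(2 - 1*2) + 6028) = 14 - (-1203*(2 - 2) + 6028) = 14 - (-1203*0 + 6028) = 14 - (0 + 6028) = 14 - 1*6028 = 14 - 6028 = -6014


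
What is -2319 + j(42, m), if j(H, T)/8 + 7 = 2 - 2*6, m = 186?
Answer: -2455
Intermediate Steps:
j(H, T) = -136 (j(H, T) = -56 + 8*(2 - 2*6) = -56 + 8*(2 - 12) = -56 + 8*(-10) = -56 - 80 = -136)
-2319 + j(42, m) = -2319 - 136 = -2455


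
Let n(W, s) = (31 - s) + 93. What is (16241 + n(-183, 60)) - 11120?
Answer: 5185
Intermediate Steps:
n(W, s) = 124 - s
(16241 + n(-183, 60)) - 11120 = (16241 + (124 - 1*60)) - 11120 = (16241 + (124 - 60)) - 11120 = (16241 + 64) - 11120 = 16305 - 11120 = 5185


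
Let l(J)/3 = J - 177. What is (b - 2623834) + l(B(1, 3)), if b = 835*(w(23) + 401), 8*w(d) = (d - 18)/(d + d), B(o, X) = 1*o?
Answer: -842541761/368 ≈ -2.2895e+6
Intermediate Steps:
B(o, X) = o
w(d) = (-18 + d)/(16*d) (w(d) = ((d - 18)/(d + d))/8 = ((-18 + d)/((2*d)))/8 = ((-18 + d)*(1/(2*d)))/8 = ((-18 + d)/(2*d))/8 = (-18 + d)/(16*d))
l(J) = -531 + 3*J (l(J) = 3*(J - 177) = 3*(-177 + J) = -531 + 3*J)
b = 123223455/368 (b = 835*((1/16)*(-18 + 23)/23 + 401) = 835*((1/16)*(1/23)*5 + 401) = 835*(5/368 + 401) = 835*(147573/368) = 123223455/368 ≈ 3.3485e+5)
(b - 2623834) + l(B(1, 3)) = (123223455/368 - 2623834) + (-531 + 3*1) = -842347457/368 + (-531 + 3) = -842347457/368 - 528 = -842541761/368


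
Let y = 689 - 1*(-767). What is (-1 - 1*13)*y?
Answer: -20384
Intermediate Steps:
y = 1456 (y = 689 + 767 = 1456)
(-1 - 1*13)*y = (-1 - 1*13)*1456 = (-1 - 13)*1456 = -14*1456 = -20384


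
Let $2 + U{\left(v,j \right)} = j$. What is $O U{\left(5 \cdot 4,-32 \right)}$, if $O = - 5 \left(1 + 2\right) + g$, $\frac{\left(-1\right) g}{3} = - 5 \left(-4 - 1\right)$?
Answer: $3060$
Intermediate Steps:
$g = -75$ ($g = - 3 \left(- 5 \left(-4 - 1\right)\right) = - 3 \left(\left(-5\right) \left(-5\right)\right) = \left(-3\right) 25 = -75$)
$O = -90$ ($O = - 5 \left(1 + 2\right) - 75 = \left(-5\right) 3 - 75 = -15 - 75 = -90$)
$U{\left(v,j \right)} = -2 + j$
$O U{\left(5 \cdot 4,-32 \right)} = - 90 \left(-2 - 32\right) = \left(-90\right) \left(-34\right) = 3060$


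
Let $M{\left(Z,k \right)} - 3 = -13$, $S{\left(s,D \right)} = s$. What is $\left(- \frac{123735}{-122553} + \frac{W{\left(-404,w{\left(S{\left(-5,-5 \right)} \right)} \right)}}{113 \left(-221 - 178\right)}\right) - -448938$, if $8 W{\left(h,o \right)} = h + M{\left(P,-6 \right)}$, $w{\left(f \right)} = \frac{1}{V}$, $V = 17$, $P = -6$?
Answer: $\frac{1102503846266747}{2455798716} \approx 4.4894 \cdot 10^{5}$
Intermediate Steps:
$M{\left(Z,k \right)} = -10$ ($M{\left(Z,k \right)} = 3 - 13 = -10$)
$w{\left(f \right)} = \frac{1}{17}$
$W{\left(h,o \right)} = - \frac{5}{4} + \frac{h}{8}$ ($W{\left(h,o \right)} = \frac{h - 10}{8} = \frac{-10 + h}{8} = - \frac{5}{4} + \frac{h}{8}$)
$\left(- \frac{123735}{-122553} + \frac{W{\left(-404,w{\left(S{\left(-5,-5 \right)} \right)} \right)}}{113 \left(-221 - 178\right)}\right) - -448938 = \left(- \frac{123735}{-122553} + \frac{- \frac{5}{4} + \frac{1}{8} \left(-404\right)}{113 \left(-221 - 178\right)}\right) - -448938 = \left(\left(-123735\right) \left(- \frac{1}{122553}\right) + \frac{- \frac{5}{4} - \frac{101}{2}}{113 \left(-399\right)}\right) + 448938 = \left(\frac{41245}{40851} - \frac{207}{4 \left(-45087\right)}\right) + 448938 = \left(\frac{41245}{40851} - - \frac{69}{60116}\right) + 448938 = \left(\frac{41245}{40851} + \frac{69}{60116}\right) + 448938 = \frac{2482303139}{2455798716} + 448938 = \frac{1102503846266747}{2455798716}$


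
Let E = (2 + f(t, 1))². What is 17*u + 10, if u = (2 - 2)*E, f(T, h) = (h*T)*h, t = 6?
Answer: 10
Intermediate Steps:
f(T, h) = T*h² (f(T, h) = (T*h)*h = T*h²)
E = 64 (E = (2 + 6*1²)² = (2 + 6*1)² = (2 + 6)² = 8² = 64)
u = 0 (u = (2 - 2)*64 = 0*64 = 0)
17*u + 10 = 17*0 + 10 = 0 + 10 = 10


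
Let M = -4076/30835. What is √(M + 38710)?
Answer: √36805234896290/30835 ≈ 196.75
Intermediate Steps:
M = -4076/30835 (M = -4076*1/30835 = -4076/30835 ≈ -0.13219)
√(M + 38710) = √(-4076/30835 + 38710) = √(1193618774/30835) = √36805234896290/30835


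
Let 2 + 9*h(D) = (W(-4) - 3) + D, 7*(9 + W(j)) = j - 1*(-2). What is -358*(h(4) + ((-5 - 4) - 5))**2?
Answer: -4022488/49 ≈ -82092.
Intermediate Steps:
W(j) = -61/7 + j/7 (W(j) = -9 + (j - 1*(-2))/7 = -9 + (j + 2)/7 = -9 + (2 + j)/7 = -9 + (2/7 + j/7) = -61/7 + j/7)
h(D) = -100/63 + D/9 (h(D) = -2/9 + (((-61/7 + (1/7)*(-4)) - 3) + D)/9 = -2/9 + (((-61/7 - 4/7) - 3) + D)/9 = -2/9 + ((-65/7 - 3) + D)/9 = -2/9 + (-86/7 + D)/9 = -2/9 + (-86/63 + D/9) = -100/63 + D/9)
-358*(h(4) + ((-5 - 4) - 5))**2 = -358*((-100/63 + (1/9)*4) + ((-5 - 4) - 5))**2 = -358*((-100/63 + 4/9) + (-9 - 5))**2 = -358*(-8/7 - 14)**2 = -358*(-106/7)**2 = -358*11236/49 = -4022488/49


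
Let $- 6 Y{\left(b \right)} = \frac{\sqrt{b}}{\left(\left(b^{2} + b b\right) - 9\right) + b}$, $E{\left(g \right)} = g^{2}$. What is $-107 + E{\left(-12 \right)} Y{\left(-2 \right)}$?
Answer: $-107 + 8 i \sqrt{2} \approx -107.0 + 11.314 i$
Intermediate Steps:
$Y{\left(b \right)} = - \frac{\sqrt{b}}{6 \left(-9 + b + 2 b^{2}\right)}$ ($Y{\left(b \right)} = - \frac{\frac{1}{\left(\left(b^{2} + b b\right) - 9\right) + b} \sqrt{b}}{6} = - \frac{\frac{1}{\left(\left(b^{2} + b^{2}\right) - 9\right) + b} \sqrt{b}}{6} = - \frac{\frac{1}{\left(2 b^{2} - 9\right) + b} \sqrt{b}}{6} = - \frac{\frac{1}{\left(-9 + 2 b^{2}\right) + b} \sqrt{b}}{6} = - \frac{\frac{1}{-9 + b + 2 b^{2}} \sqrt{b}}{6} = - \frac{\sqrt{b} \frac{1}{-9 + b + 2 b^{2}}}{6} = - \frac{\sqrt{b}}{6 \left(-9 + b + 2 b^{2}\right)}$)
$-107 + E{\left(-12 \right)} Y{\left(-2 \right)} = -107 + \left(-12\right)^{2} \left(- \frac{\sqrt{-2}}{-54 + 6 \left(-2\right) + 12 \left(-2\right)^{2}}\right) = -107 + 144 \left(- \frac{i \sqrt{2}}{-54 - 12 + 12 \cdot 4}\right) = -107 + 144 \left(- \frac{i \sqrt{2}}{-54 - 12 + 48}\right) = -107 + 144 \left(- \frac{i \sqrt{2}}{-18}\right) = -107 + 144 \left(\left(-1\right) i \sqrt{2} \left(- \frac{1}{18}\right)\right) = -107 + 144 \frac{i \sqrt{2}}{18} = -107 + 8 i \sqrt{2}$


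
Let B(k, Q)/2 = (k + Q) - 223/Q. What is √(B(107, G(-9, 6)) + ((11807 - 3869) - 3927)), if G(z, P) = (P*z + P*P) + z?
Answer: √339189/9 ≈ 64.711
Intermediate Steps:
G(z, P) = z + P² + P*z (G(z, P) = (P*z + P²) + z = (P² + P*z) + z = z + P² + P*z)
B(k, Q) = -446/Q + 2*Q + 2*k (B(k, Q) = 2*((k + Q) - 223/Q) = 2*((Q + k) - 223/Q) = 2*(Q + k - 223/Q) = -446/Q + 2*Q + 2*k)
√(B(107, G(-9, 6)) + ((11807 - 3869) - 3927)) = √(2*(-223 + (-9 + 6² + 6*(-9))*((-9 + 6² + 6*(-9)) + 107))/(-9 + 6² + 6*(-9)) + ((11807 - 3869) - 3927)) = √(2*(-223 + (-9 + 36 - 54)*((-9 + 36 - 54) + 107))/(-9 + 36 - 54) + (7938 - 3927)) = √(2*(-223 - 27*(-27 + 107))/(-27) + 4011) = √(2*(-1/27)*(-223 - 27*80) + 4011) = √(2*(-1/27)*(-223 - 2160) + 4011) = √(2*(-1/27)*(-2383) + 4011) = √(4766/27 + 4011) = √(113063/27) = √339189/9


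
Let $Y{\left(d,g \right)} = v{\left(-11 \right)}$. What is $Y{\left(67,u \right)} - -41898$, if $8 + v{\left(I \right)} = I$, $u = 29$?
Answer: $41879$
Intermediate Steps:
$v{\left(I \right)} = -8 + I$
$Y{\left(d,g \right)} = -19$ ($Y{\left(d,g \right)} = -8 - 11 = -19$)
$Y{\left(67,u \right)} - -41898 = -19 - -41898 = -19 + 41898 = 41879$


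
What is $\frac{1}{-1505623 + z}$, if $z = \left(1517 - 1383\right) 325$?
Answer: $- \frac{1}{1462073} \approx -6.8396 \cdot 10^{-7}$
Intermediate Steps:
$z = 43550$ ($z = 134 \cdot 325 = 43550$)
$\frac{1}{-1505623 + z} = \frac{1}{-1505623 + 43550} = \frac{1}{-1462073} = - \frac{1}{1462073}$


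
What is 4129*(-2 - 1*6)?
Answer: -33032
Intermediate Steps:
4129*(-2 - 1*6) = 4129*(-2 - 6) = 4129*(-8) = -33032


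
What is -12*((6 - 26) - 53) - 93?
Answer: 783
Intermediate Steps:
-12*((6 - 26) - 53) - 93 = -12*(-20 - 53) - 93 = -12*(-73) - 93 = 876 - 93 = 783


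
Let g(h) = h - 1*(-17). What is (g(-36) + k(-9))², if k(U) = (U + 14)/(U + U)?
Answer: 120409/324 ≈ 371.63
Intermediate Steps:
g(h) = 17 + h (g(h) = h + 17 = 17 + h)
k(U) = (14 + U)/(2*U) (k(U) = (14 + U)/((2*U)) = (14 + U)*(1/(2*U)) = (14 + U)/(2*U))
(g(-36) + k(-9))² = ((17 - 36) + (½)*(14 - 9)/(-9))² = (-19 + (½)*(-⅑)*5)² = (-19 - 5/18)² = (-347/18)² = 120409/324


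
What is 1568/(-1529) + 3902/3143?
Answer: 1037934/4805647 ≈ 0.21598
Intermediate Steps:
1568/(-1529) + 3902/3143 = 1568*(-1/1529) + 3902*(1/3143) = -1568/1529 + 3902/3143 = 1037934/4805647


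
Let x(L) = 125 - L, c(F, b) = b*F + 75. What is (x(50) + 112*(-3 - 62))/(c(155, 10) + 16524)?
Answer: -7205/18149 ≈ -0.39699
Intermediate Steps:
c(F, b) = 75 + F*b (c(F, b) = F*b + 75 = 75 + F*b)
(x(50) + 112*(-3 - 62))/(c(155, 10) + 16524) = ((125 - 1*50) + 112*(-3 - 62))/((75 + 155*10) + 16524) = ((125 - 50) + 112*(-65))/((75 + 1550) + 16524) = (75 - 7280)/(1625 + 16524) = -7205/18149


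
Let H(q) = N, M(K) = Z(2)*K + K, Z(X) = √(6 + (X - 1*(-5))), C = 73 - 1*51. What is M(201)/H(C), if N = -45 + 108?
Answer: 67/21 + 67*√13/21 ≈ 14.694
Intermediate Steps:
C = 22 (C = 73 - 51 = 22)
Z(X) = √(11 + X) (Z(X) = √(6 + (X + 5)) = √(6 + (5 + X)) = √(11 + X))
M(K) = K + K*√13 (M(K) = √(11 + 2)*K + K = √13*K + K = K*√13 + K = K + K*√13)
N = 63
H(q) = 63
M(201)/H(C) = (201*(1 + √13))/63 = (201 + 201*√13)*(1/63) = 67/21 + 67*√13/21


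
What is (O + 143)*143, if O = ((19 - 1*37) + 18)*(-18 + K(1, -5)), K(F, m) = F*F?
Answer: 20449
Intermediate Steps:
K(F, m) = F**2
O = 0 (O = ((19 - 1*37) + 18)*(-18 + 1**2) = ((19 - 37) + 18)*(-18 + 1) = (-18 + 18)*(-17) = 0*(-17) = 0)
(O + 143)*143 = (0 + 143)*143 = 143*143 = 20449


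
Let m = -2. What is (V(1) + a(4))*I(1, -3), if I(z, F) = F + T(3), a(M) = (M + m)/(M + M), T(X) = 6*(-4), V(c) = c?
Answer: -135/4 ≈ -33.750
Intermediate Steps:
T(X) = -24
a(M) = (-2 + M)/(2*M) (a(M) = (M - 2)/(M + M) = (-2 + M)/((2*M)) = (-2 + M)*(1/(2*M)) = (-2 + M)/(2*M))
I(z, F) = -24 + F (I(z, F) = F - 24 = -24 + F)
(V(1) + a(4))*I(1, -3) = (1 + (½)*(-2 + 4)/4)*(-24 - 3) = (1 + (½)*(¼)*2)*(-27) = (1 + ¼)*(-27) = (5/4)*(-27) = -135/4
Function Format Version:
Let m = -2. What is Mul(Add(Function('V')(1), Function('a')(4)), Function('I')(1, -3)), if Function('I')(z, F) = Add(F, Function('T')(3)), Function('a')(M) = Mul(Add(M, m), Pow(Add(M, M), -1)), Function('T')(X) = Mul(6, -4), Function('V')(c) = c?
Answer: Rational(-135, 4) ≈ -33.750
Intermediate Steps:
Function('T')(X) = -24
Function('a')(M) = Mul(Rational(1, 2), Pow(M, -1), Add(-2, M)) (Function('a')(M) = Mul(Add(M, -2), Pow(Add(M, M), -1)) = Mul(Add(-2, M), Pow(Mul(2, M), -1)) = Mul(Add(-2, M), Mul(Rational(1, 2), Pow(M, -1))) = Mul(Rational(1, 2), Pow(M, -1), Add(-2, M)))
Function('I')(z, F) = Add(-24, F) (Function('I')(z, F) = Add(F, -24) = Add(-24, F))
Mul(Add(Function('V')(1), Function('a')(4)), Function('I')(1, -3)) = Mul(Add(1, Mul(Rational(1, 2), Pow(4, -1), Add(-2, 4))), Add(-24, -3)) = Mul(Add(1, Mul(Rational(1, 2), Rational(1, 4), 2)), -27) = Mul(Add(1, Rational(1, 4)), -27) = Mul(Rational(5, 4), -27) = Rational(-135, 4)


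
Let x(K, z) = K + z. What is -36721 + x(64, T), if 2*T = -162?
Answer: -36738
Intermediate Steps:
T = -81 (T = (½)*(-162) = -81)
-36721 + x(64, T) = -36721 + (64 - 81) = -36721 - 17 = -36738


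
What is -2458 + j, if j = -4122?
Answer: -6580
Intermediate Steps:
-2458 + j = -2458 - 4122 = -6580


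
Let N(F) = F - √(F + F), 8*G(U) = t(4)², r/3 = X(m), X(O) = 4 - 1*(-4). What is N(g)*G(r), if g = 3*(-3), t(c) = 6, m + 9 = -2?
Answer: -81/2 - 27*I*√2/2 ≈ -40.5 - 19.092*I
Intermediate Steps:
m = -11 (m = -9 - 2 = -11)
X(O) = 8 (X(O) = 4 + 4 = 8)
r = 24 (r = 3*8 = 24)
G(U) = 9/2 (G(U) = (⅛)*6² = (⅛)*36 = 9/2)
g = -9
N(F) = F - √2*√F (N(F) = F - √(2*F) = F - √2*√F)
N(g)*G(r) = (-9 - √2*√(-9))*(9/2) = (-9 - √2*3*I)*(9/2) = (-9 - 3*I*√2)*(9/2) = -81/2 - 27*I*√2/2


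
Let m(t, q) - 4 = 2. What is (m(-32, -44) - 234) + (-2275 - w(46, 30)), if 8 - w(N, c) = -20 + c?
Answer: -2501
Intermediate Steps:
w(N, c) = 28 - c (w(N, c) = 8 - (-20 + c) = 8 + (20 - c) = 28 - c)
m(t, q) = 6 (m(t, q) = 4 + 2 = 6)
(m(-32, -44) - 234) + (-2275 - w(46, 30)) = (6 - 234) + (-2275 - (28 - 1*30)) = -228 + (-2275 - (28 - 30)) = -228 + (-2275 - 1*(-2)) = -228 + (-2275 + 2) = -228 - 2273 = -2501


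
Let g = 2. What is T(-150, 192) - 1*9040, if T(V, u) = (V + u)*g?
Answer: -8956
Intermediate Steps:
T(V, u) = 2*V + 2*u (T(V, u) = (V + u)*2 = 2*V + 2*u)
T(-150, 192) - 1*9040 = (2*(-150) + 2*192) - 1*9040 = (-300 + 384) - 9040 = 84 - 9040 = -8956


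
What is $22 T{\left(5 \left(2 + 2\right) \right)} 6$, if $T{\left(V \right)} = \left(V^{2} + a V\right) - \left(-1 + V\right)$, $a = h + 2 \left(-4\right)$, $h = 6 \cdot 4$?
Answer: $92532$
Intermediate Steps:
$h = 24$
$a = 16$ ($a = 24 + 2 \left(-4\right) = 24 - 8 = 16$)
$T{\left(V \right)} = 1 + V^{2} + 15 V$ ($T{\left(V \right)} = \left(V^{2} + 16 V\right) - \left(-1 + V\right) = 1 + V^{2} + 15 V$)
$22 T{\left(5 \left(2 + 2\right) \right)} 6 = 22 \left(1 + \left(5 \left(2 + 2\right)\right)^{2} + 15 \cdot 5 \left(2 + 2\right)\right) 6 = 22 \left(1 + \left(5 \cdot 4\right)^{2} + 15 \cdot 5 \cdot 4\right) 6 = 22 \left(1 + 20^{2} + 15 \cdot 20\right) 6 = 22 \left(1 + 400 + 300\right) 6 = 22 \cdot 701 \cdot 6 = 15422 \cdot 6 = 92532$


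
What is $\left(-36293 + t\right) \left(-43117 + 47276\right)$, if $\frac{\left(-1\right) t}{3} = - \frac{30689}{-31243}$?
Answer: $- \frac{4716282152294}{31243} \approx -1.5095 \cdot 10^{8}$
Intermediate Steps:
$t = - \frac{92067}{31243}$ ($t = - 3 \left(- \frac{30689}{-31243}\right) = - 3 \left(\left(-30689\right) \left(- \frac{1}{31243}\right)\right) = \left(-3\right) \frac{30689}{31243} = - \frac{92067}{31243} \approx -2.9468$)
$\left(-36293 + t\right) \left(-43117 + 47276\right) = \left(-36293 - \frac{92067}{31243}\right) \left(-43117 + 47276\right) = \left(- \frac{1133994266}{31243}\right) 4159 = - \frac{4716282152294}{31243}$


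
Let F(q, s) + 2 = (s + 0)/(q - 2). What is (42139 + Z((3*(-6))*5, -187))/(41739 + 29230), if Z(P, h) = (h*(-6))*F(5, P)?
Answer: 6235/70969 ≈ 0.087855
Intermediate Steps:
F(q, s) = -2 + s/(-2 + q) (F(q, s) = -2 + (s + 0)/(q - 2) = -2 + s/(-2 + q))
Z(P, h) = -6*h*(-2 + P/3) (Z(P, h) = (h*(-6))*((4 + P - 2*5)/(-2 + 5)) = (-6*h)*((4 + P - 10)/3) = (-6*h)*((-6 + P)/3) = (-6*h)*(-2 + P/3) = -6*h*(-2 + P/3))
(42139 + Z((3*(-6))*5, -187))/(41739 + 29230) = (42139 + 2*(-187)*(6 - 3*(-6)*5))/(41739 + 29230) = (42139 + 2*(-187)*(6 - (-18)*5))/70969 = (42139 + 2*(-187)*(6 - 1*(-90)))*(1/70969) = (42139 + 2*(-187)*(6 + 90))*(1/70969) = (42139 + 2*(-187)*96)*(1/70969) = (42139 - 35904)*(1/70969) = 6235*(1/70969) = 6235/70969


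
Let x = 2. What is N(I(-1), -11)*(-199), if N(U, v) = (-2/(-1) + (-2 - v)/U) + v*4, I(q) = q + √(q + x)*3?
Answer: 14925/2 ≈ 7462.5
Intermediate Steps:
I(q) = q + 3*√(2 + q) (I(q) = q + √(q + 2)*3 = q + √(2 + q)*3 = q + 3*√(2 + q))
N(U, v) = 2 + 4*v + (-2 - v)/U (N(U, v) = (-2*(-1) + (-2 - v)/U) + 4*v = (2 + (-2 - v)/U) + 4*v = 2 + 4*v + (-2 - v)/U)
N(I(-1), -11)*(-199) = (2 - 2/(-1 + 3*√(2 - 1)) + 4*(-11) - 1*(-11)/(-1 + 3*√(2 - 1)))*(-199) = (2 - 2/(-1 + 3*√1) - 44 - 1*(-11)/(-1 + 3*√1))*(-199) = (2 - 2/(-1 + 3*1) - 44 - 1*(-11)/(-1 + 3*1))*(-199) = (2 - 2/(-1 + 3) - 44 - 1*(-11)/(-1 + 3))*(-199) = (2 - 2/2 - 44 - 1*(-11)/2)*(-199) = (2 - 2*½ - 44 - 1*(-11)*½)*(-199) = (2 - 1 - 44 + 11/2)*(-199) = -75/2*(-199) = 14925/2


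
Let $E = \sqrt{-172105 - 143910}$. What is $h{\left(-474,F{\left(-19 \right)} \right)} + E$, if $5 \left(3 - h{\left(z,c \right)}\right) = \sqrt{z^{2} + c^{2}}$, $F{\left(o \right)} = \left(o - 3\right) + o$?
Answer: $3 - \frac{\sqrt{226357}}{5} + i \sqrt{316015} \approx -92.154 + 562.15 i$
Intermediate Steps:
$E = i \sqrt{316015}$ ($E = \sqrt{-316015} = i \sqrt{316015} \approx 562.15 i$)
$F{\left(o \right)} = -3 + 2 o$ ($F{\left(o \right)} = \left(-3 + o\right) + o = -3 + 2 o$)
$h{\left(z,c \right)} = 3 - \frac{\sqrt{c^{2} + z^{2}}}{5}$ ($h{\left(z,c \right)} = 3 - \frac{\sqrt{z^{2} + c^{2}}}{5} = 3 - \frac{\sqrt{c^{2} + z^{2}}}{5}$)
$h{\left(-474,F{\left(-19 \right)} \right)} + E = \left(3 - \frac{\sqrt{\left(-3 + 2 \left(-19\right)\right)^{2} + \left(-474\right)^{2}}}{5}\right) + i \sqrt{316015} = \left(3 - \frac{\sqrt{\left(-3 - 38\right)^{2} + 224676}}{5}\right) + i \sqrt{316015} = \left(3 - \frac{\sqrt{\left(-41\right)^{2} + 224676}}{5}\right) + i \sqrt{316015} = \left(3 - \frac{\sqrt{1681 + 224676}}{5}\right) + i \sqrt{316015} = \left(3 - \frac{\sqrt{226357}}{5}\right) + i \sqrt{316015} = 3 - \frac{\sqrt{226357}}{5} + i \sqrt{316015}$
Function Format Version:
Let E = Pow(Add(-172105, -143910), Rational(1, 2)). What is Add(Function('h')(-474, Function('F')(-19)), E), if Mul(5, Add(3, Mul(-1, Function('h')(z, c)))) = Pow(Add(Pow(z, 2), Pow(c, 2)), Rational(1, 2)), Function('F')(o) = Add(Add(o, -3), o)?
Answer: Add(3, Mul(Rational(-1, 5), Pow(226357, Rational(1, 2))), Mul(I, Pow(316015, Rational(1, 2)))) ≈ Add(-92.154, Mul(562.15, I))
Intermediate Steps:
E = Mul(I, Pow(316015, Rational(1, 2))) (E = Pow(-316015, Rational(1, 2)) = Mul(I, Pow(316015, Rational(1, 2))) ≈ Mul(562.15, I))
Function('F')(o) = Add(-3, Mul(2, o)) (Function('F')(o) = Add(Add(-3, o), o) = Add(-3, Mul(2, o)))
Function('h')(z, c) = Add(3, Mul(Rational(-1, 5), Pow(Add(Pow(c, 2), Pow(z, 2)), Rational(1, 2)))) (Function('h')(z, c) = Add(3, Mul(Rational(-1, 5), Pow(Add(Pow(z, 2), Pow(c, 2)), Rational(1, 2)))) = Add(3, Mul(Rational(-1, 5), Pow(Add(Pow(c, 2), Pow(z, 2)), Rational(1, 2)))))
Add(Function('h')(-474, Function('F')(-19)), E) = Add(Add(3, Mul(Rational(-1, 5), Pow(Add(Pow(Add(-3, Mul(2, -19)), 2), Pow(-474, 2)), Rational(1, 2)))), Mul(I, Pow(316015, Rational(1, 2)))) = Add(Add(3, Mul(Rational(-1, 5), Pow(Add(Pow(Add(-3, -38), 2), 224676), Rational(1, 2)))), Mul(I, Pow(316015, Rational(1, 2)))) = Add(Add(3, Mul(Rational(-1, 5), Pow(Add(Pow(-41, 2), 224676), Rational(1, 2)))), Mul(I, Pow(316015, Rational(1, 2)))) = Add(Add(3, Mul(Rational(-1, 5), Pow(Add(1681, 224676), Rational(1, 2)))), Mul(I, Pow(316015, Rational(1, 2)))) = Add(Add(3, Mul(Rational(-1, 5), Pow(226357, Rational(1, 2)))), Mul(I, Pow(316015, Rational(1, 2)))) = Add(3, Mul(Rational(-1, 5), Pow(226357, Rational(1, 2))), Mul(I, Pow(316015, Rational(1, 2))))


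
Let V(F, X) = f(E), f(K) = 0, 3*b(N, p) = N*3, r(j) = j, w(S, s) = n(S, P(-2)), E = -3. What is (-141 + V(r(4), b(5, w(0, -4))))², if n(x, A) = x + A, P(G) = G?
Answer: 19881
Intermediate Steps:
n(x, A) = A + x
w(S, s) = -2 + S
b(N, p) = N (b(N, p) = (N*3)/3 = (3*N)/3 = N)
V(F, X) = 0
(-141 + V(r(4), b(5, w(0, -4))))² = (-141 + 0)² = (-141)² = 19881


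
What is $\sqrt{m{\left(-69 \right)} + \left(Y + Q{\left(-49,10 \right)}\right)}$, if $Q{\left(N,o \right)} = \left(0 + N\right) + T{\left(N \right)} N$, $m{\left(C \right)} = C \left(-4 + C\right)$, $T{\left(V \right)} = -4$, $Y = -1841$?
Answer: $\sqrt{3343} \approx 57.819$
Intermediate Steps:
$Q{\left(N,o \right)} = - 3 N$ ($Q{\left(N,o \right)} = \left(0 + N\right) - 4 N = N - 4 N = - 3 N$)
$\sqrt{m{\left(-69 \right)} + \left(Y + Q{\left(-49,10 \right)}\right)} = \sqrt{- 69 \left(-4 - 69\right) - 1694} = \sqrt{\left(-69\right) \left(-73\right) + \left(-1841 + 147\right)} = \sqrt{5037 - 1694} = \sqrt{3343}$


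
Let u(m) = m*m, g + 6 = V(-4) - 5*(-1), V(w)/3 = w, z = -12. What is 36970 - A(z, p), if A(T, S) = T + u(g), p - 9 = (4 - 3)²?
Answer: 36813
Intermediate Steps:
V(w) = 3*w
p = 10 (p = 9 + (4 - 3)² = 9 + 1² = 9 + 1 = 10)
g = -13 (g = -6 + (3*(-4) - 5*(-1)) = -6 + (-12 + 5) = -6 - 7 = -13)
u(m) = m²
A(T, S) = 169 + T (A(T, S) = T + (-13)² = T + 169 = 169 + T)
36970 - A(z, p) = 36970 - (169 - 12) = 36970 - 1*157 = 36970 - 157 = 36813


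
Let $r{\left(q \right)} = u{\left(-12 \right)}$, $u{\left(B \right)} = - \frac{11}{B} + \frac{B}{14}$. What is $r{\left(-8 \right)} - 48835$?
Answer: $- \frac{4102135}{84} \approx -48835.0$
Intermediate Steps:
$u{\left(B \right)} = - \frac{11}{B} + \frac{B}{14}$ ($u{\left(B \right)} = - \frac{11}{B} + B \frac{1}{14} = - \frac{11}{B} + \frac{B}{14}$)
$r{\left(q \right)} = \frac{5}{84}$ ($r{\left(q \right)} = - \frac{11}{-12} + \frac{1}{14} \left(-12\right) = \left(-11\right) \left(- \frac{1}{12}\right) - \frac{6}{7} = \frac{11}{12} - \frac{6}{7} = \frac{5}{84}$)
$r{\left(-8 \right)} - 48835 = \frac{5}{84} - 48835 = - \frac{4102135}{84}$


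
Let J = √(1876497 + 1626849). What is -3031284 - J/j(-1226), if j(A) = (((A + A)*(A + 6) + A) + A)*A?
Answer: -3031284 + √3503346/3664499288 ≈ -3.0313e+6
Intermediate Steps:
J = √3503346 ≈ 1871.7
j(A) = A*(2*A + 2*A*(6 + A)) (j(A) = (((2*A)*(6 + A) + A) + A)*A = ((2*A*(6 + A) + A) + A)*A = ((A + 2*A*(6 + A)) + A)*A = (2*A + 2*A*(6 + A))*A = A*(2*A + 2*A*(6 + A)))
-3031284 - J/j(-1226) = -3031284 - √3503346/(2*(-1226)²*(7 - 1226)) = -3031284 - √3503346/(2*1503076*(-1219)) = -3031284 - √3503346/(-3664499288) = -3031284 - √3503346*(-1)/3664499288 = -3031284 - (-1)*√3503346/3664499288 = -3031284 + √3503346/3664499288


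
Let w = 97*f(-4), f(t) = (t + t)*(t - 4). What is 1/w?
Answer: 1/6208 ≈ 0.00016108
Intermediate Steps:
f(t) = 2*t*(-4 + t) (f(t) = (2*t)*(-4 + t) = 2*t*(-4 + t))
w = 6208 (w = 97*(2*(-4)*(-4 - 4)) = 97*(2*(-4)*(-8)) = 97*64 = 6208)
1/w = 1/6208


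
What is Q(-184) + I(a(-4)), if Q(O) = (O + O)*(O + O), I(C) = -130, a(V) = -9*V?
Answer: 135294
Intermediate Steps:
Q(O) = 4*O² (Q(O) = (2*O)*(2*O) = 4*O²)
Q(-184) + I(a(-4)) = 4*(-184)² - 130 = 4*33856 - 130 = 135424 - 130 = 135294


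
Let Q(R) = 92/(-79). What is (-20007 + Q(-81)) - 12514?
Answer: -2569251/79 ≈ -32522.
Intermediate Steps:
Q(R) = -92/79 (Q(R) = 92*(-1/79) = -92/79)
(-20007 + Q(-81)) - 12514 = (-20007 - 92/79) - 12514 = -1580645/79 - 12514 = -2569251/79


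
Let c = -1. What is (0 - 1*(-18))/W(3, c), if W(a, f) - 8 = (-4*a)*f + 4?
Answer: ¾ ≈ 0.75000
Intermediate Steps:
W(a, f) = 12 - 4*a*f (W(a, f) = 8 + ((-4*a)*f + 4) = 8 + (-4*a*f + 4) = 8 + (4 - 4*a*f) = 12 - 4*a*f)
(0 - 1*(-18))/W(3, c) = (0 - 1*(-18))/(12 - 4*3*(-1)) = (0 + 18)/(12 + 12) = 18/24 = 18*(1/24) = ¾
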